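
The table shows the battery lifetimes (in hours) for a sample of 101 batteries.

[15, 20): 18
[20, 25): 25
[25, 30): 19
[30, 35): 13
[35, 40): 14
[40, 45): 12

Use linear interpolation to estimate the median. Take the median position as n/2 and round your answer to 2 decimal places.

Cumulative frequencies: 18, 43, 62, 75, 89, 101
n = 101; position = n/2 = 50.5.
This falls in the class [25, 30): L = 25, F = 43, f = 19, h = 5.
Median ≈ 25 + ((50.5 − 43) / 19) × 5 = 26.9737

26.97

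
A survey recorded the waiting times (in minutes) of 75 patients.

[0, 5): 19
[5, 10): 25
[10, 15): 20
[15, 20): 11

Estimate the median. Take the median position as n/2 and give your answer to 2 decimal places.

Cumulative frequencies: 19, 44, 64, 75
n = 75; position = n/2 = 37.5.
This falls in the class [5, 10): L = 5, F = 19, f = 25, h = 5.
Median ≈ 5 + ((37.5 − 19) / 25) × 5 = 8.7000

8.70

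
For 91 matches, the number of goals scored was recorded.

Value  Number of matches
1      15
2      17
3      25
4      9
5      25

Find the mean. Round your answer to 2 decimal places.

3.13

Values: 1, 2, 3, 4, 5
Σfx = 15×1 + 17×2 + 25×3 + 9×4 + 25×5 = 285
n = Σf = 91
Mean = 285 / 91 = 3.1319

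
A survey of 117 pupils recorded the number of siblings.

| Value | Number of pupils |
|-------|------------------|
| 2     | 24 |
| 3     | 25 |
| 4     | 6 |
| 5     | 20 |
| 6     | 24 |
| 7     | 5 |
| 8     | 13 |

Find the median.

Cumulative frequencies: 24, 49, 55, 75, 99, 104, 117
n = 117, so the median is the value in position (n+1)/2 = 59.
Position 59 falls at value 5.

5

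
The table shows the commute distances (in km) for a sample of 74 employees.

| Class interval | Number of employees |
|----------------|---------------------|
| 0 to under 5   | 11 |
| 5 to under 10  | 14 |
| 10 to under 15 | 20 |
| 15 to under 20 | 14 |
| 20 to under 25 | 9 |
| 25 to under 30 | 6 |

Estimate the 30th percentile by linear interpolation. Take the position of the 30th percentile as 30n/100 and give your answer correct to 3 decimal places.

Cumulative frequencies: 11, 25, 45, 59, 68, 74
n = 74; position = 30n/100 = 22.2.
This falls in the class 5 to under 10: L = 5, F = 11, f = 14, h = 5.
30th percentile ≈ 5 + ((22.2 − 11) / 14) × 5 = 9.0000

9.000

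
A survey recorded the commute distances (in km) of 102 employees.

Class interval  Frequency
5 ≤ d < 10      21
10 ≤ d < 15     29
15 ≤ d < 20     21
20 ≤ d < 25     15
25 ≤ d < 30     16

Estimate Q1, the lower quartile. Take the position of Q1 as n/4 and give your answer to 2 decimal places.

Cumulative frequencies: 21, 50, 71, 86, 102
n = 102; position = n/4 = 25.5.
This falls in the class 10 ≤ d < 15: L = 10, F = 21, f = 29, h = 5.
Lower quartile ≈ 10 + ((25.5 − 21) / 29) × 5 = 10.7759

10.78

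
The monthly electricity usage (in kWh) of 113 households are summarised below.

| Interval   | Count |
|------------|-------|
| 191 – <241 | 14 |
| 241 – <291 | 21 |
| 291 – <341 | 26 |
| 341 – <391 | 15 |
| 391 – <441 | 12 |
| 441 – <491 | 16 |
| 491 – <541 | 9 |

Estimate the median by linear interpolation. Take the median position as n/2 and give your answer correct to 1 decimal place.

332.3

Cumulative frequencies: 14, 35, 61, 76, 88, 104, 113
n = 113; position = n/2 = 56.5.
This falls in the class 291 – <341: L = 291, F = 35, f = 26, h = 50.
Median ≈ 291 + ((56.5 − 35) / 26) × 50 = 332.3462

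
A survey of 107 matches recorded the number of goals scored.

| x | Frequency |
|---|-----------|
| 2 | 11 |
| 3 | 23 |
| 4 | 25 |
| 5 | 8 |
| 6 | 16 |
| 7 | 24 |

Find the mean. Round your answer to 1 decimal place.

Values: 2, 3, 4, 5, 6, 7
Σfx = 11×2 + 23×3 + 25×4 + 8×5 + 16×6 + 24×7 = 495
n = Σf = 107
Mean = 495 / 107 = 4.6262

4.6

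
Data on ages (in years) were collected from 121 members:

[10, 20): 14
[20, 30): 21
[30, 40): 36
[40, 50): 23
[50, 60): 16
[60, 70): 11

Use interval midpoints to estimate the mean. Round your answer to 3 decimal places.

Midpoints: 15, 25, 35, 45, 55, 65
Σfm = 14×15 + 21×25 + 36×35 + 23×45 + 16×55 + 11×65 = 4625
n = Σf = 121
Mean = 4625 / 121 = 38.2231

38.223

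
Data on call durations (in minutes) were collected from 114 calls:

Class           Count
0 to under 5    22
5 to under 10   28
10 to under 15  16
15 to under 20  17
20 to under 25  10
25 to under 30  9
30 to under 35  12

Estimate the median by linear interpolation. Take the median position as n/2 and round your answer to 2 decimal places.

12.19

Cumulative frequencies: 22, 50, 66, 83, 93, 102, 114
n = 114; position = n/2 = 57.
This falls in the class 10 to under 15: L = 10, F = 50, f = 16, h = 5.
Median ≈ 10 + ((57 − 50) / 16) × 5 = 12.1875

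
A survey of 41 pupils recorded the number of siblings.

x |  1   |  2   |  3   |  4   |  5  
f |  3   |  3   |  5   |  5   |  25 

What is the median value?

5

Cumulative frequencies: 3, 6, 11, 16, 41
n = 41, so the median is the value in position (n+1)/2 = 21.
Position 21 falls at value 5.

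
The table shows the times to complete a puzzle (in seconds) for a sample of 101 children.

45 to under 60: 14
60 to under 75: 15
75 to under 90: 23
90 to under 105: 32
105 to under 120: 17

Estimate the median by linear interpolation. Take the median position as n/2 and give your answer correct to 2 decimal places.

Cumulative frequencies: 14, 29, 52, 84, 101
n = 101; position = n/2 = 50.5.
This falls in the class 75 to under 90: L = 75, F = 29, f = 23, h = 15.
Median ≈ 75 + ((50.5 − 29) / 23) × 15 = 89.0217

89.02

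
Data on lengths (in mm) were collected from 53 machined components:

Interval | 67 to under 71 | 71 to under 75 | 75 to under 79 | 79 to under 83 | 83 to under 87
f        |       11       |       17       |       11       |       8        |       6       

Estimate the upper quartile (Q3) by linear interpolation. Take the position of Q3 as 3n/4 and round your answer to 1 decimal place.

79.4

Cumulative frequencies: 11, 28, 39, 47, 53
n = 53; position = 3n/4 = 39.75.
This falls in the class 79 to under 83: L = 79, F = 39, f = 8, h = 4.
Upper quartile ≈ 79 + ((39.75 − 39) / 8) × 4 = 79.3750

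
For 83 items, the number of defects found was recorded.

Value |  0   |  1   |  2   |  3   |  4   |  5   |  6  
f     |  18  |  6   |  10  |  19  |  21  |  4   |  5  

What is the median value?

3

Cumulative frequencies: 18, 24, 34, 53, 74, 78, 83
n = 83, so the median is the value in position (n+1)/2 = 42.
Position 42 falls at value 3.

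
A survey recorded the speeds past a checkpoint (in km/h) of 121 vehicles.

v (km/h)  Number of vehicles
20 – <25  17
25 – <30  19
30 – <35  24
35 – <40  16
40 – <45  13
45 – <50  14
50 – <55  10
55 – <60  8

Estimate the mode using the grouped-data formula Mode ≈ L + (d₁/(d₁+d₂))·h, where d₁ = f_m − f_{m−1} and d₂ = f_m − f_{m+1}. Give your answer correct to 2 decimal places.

Modal class: 30 – <35 (highest frequency 24).
d₁ = 24 − 19 = 5, d₂ = 24 − 16 = 8
Mode ≈ 30 + (5/(5+8)) × 5 = 30 + 1.9231 = 31.9231

31.92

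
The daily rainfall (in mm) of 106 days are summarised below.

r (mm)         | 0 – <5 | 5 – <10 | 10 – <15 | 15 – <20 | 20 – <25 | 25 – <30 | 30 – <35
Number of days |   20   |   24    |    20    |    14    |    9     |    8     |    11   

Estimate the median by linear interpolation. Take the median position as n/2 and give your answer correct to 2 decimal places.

Cumulative frequencies: 20, 44, 64, 78, 87, 95, 106
n = 106; position = n/2 = 53.
This falls in the class 10 – <15: L = 10, F = 44, f = 20, h = 5.
Median ≈ 10 + ((53 − 44) / 20) × 5 = 12.2500

12.25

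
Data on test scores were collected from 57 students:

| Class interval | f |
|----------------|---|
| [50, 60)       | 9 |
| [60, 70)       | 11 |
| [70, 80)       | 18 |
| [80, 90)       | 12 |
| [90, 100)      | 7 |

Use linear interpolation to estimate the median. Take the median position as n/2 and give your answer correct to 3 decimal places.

Cumulative frequencies: 9, 20, 38, 50, 57
n = 57; position = n/2 = 28.5.
This falls in the class [70, 80): L = 70, F = 20, f = 18, h = 10.
Median ≈ 70 + ((28.5 − 20) / 18) × 10 = 74.7222

74.722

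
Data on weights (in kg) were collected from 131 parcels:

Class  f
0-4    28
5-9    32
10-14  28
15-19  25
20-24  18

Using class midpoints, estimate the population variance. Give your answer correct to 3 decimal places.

Midpoints: 2, 7, 12, 17, 22
n = 131, Σfm = 1437, mean = 10.9695
Σfm² = 21649
Σf(m − x̄)² = Σfm² − (Σfm)²/n = 21649 − 1437²/131 = 5885.8779
Population variance = 5885.8779 / 131 = 44.9304

44.930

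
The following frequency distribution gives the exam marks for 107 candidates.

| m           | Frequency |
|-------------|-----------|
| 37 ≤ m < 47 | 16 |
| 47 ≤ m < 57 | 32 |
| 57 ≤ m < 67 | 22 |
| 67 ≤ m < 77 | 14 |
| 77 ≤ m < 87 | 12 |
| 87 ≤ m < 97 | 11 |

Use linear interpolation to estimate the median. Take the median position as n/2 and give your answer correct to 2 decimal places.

Cumulative frequencies: 16, 48, 70, 84, 96, 107
n = 107; position = n/2 = 53.5.
This falls in the class 57 ≤ m < 67: L = 57, F = 48, f = 22, h = 10.
Median ≈ 57 + ((53.5 − 48) / 22) × 10 = 59.5000

59.50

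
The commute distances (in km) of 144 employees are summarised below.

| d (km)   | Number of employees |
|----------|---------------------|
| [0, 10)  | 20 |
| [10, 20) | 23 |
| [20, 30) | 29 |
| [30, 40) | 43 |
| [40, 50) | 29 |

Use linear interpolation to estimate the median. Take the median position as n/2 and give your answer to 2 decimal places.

30.00

Cumulative frequencies: 20, 43, 72, 115, 144
n = 144; position = n/2 = 72.
This falls in the class [20, 30): L = 20, F = 43, f = 29, h = 10.
Median ≈ 20 + ((72 − 43) / 29) × 10 = 30.0000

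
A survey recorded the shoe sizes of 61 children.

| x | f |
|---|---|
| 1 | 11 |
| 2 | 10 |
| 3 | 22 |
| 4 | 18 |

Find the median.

Cumulative frequencies: 11, 21, 43, 61
n = 61, so the median is the value in position (n+1)/2 = 31.
Position 31 falls at value 3.

3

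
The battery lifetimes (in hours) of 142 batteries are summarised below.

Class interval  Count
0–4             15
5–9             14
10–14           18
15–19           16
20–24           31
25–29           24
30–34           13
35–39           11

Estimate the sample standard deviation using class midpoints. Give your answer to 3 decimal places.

10.258

Midpoints: 2, 7, 12, 17, 22, 27, 32, 37
n = 142, Σfm = 2769, mean = 19.5000
Σfm² = 68833
Σf(m − x̄)² = Σfm² − (Σfm)²/n = 68833 − 2769²/142 = 14837.5000
Sample variance = 14837.5000 / 141 = 105.2305
Standard deviation = √105.2305 = 10.2582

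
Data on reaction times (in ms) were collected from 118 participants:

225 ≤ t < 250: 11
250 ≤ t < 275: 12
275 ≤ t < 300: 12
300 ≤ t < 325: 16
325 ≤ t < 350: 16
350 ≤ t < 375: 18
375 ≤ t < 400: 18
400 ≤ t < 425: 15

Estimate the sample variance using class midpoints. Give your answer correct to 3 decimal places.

3040.933

Midpoints: 237.5, 262.5, 287.5, 312.5, 337.5, 362.5, 387.5, 412.5
n = 118, Σfm = 39300, mean = 333.0508
Σfm² = 13444687.5
Σf(m − x̄)² = Σfm² − (Σfm)²/n = 13444687.5 − 39300²/118 = 355789.1949
Sample variance = 355789.1949 / 117 = 3040.9333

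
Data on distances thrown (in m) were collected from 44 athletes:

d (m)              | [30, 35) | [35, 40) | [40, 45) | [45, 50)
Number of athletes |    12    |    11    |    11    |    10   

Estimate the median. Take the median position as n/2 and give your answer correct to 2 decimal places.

39.55

Cumulative frequencies: 12, 23, 34, 44
n = 44; position = n/2 = 22.
This falls in the class [35, 40): L = 35, F = 12, f = 11, h = 5.
Median ≈ 35 + ((22 − 12) / 11) × 5 = 39.5455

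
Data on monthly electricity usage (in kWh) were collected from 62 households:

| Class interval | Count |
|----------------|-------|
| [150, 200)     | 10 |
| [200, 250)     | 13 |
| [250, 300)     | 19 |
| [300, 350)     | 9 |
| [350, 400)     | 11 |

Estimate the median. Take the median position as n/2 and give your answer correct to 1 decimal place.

271.1

Cumulative frequencies: 10, 23, 42, 51, 62
n = 62; position = n/2 = 31.
This falls in the class [250, 300): L = 250, F = 23, f = 19, h = 50.
Median ≈ 250 + ((31 − 23) / 19) × 50 = 271.0526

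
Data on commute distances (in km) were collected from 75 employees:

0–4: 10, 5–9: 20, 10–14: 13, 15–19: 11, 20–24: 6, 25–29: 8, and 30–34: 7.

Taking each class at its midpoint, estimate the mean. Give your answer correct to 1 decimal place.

14.3

Midpoints: 2, 7, 12, 17, 22, 27, 32
Σfm = 10×2 + 20×7 + 13×12 + 11×17 + 6×22 + 8×27 + 7×32 = 1075
n = Σf = 75
Mean = 1075 / 75 = 14.3333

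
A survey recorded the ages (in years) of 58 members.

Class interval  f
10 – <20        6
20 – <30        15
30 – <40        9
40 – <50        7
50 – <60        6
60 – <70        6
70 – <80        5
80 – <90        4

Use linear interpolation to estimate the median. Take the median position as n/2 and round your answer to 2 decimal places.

Cumulative frequencies: 6, 21, 30, 37, 43, 49, 54, 58
n = 58; position = n/2 = 29.
This falls in the class 30 – <40: L = 30, F = 21, f = 9, h = 10.
Median ≈ 30 + ((29 − 21) / 9) × 10 = 38.8889

38.89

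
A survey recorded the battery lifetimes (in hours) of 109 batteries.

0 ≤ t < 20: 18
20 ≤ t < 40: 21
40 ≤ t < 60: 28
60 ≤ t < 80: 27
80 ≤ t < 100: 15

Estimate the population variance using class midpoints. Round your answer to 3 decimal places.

Midpoints: 10, 30, 50, 70, 90
n = 109, Σfm = 5450, mean = 50.0000
Σfm² = 344500
Σf(m − x̄)² = Σfm² − (Σfm)²/n = 344500 − 5450²/109 = 72000.0000
Population variance = 72000.0000 / 109 = 660.5505

660.550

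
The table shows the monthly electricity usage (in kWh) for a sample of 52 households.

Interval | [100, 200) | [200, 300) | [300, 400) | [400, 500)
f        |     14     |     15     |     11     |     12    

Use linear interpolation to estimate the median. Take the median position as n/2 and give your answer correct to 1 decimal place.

Cumulative frequencies: 14, 29, 40, 52
n = 52; position = n/2 = 26.
This falls in the class [200, 300): L = 200, F = 14, f = 15, h = 100.
Median ≈ 200 + ((26 − 14) / 15) × 100 = 280.0000

280.0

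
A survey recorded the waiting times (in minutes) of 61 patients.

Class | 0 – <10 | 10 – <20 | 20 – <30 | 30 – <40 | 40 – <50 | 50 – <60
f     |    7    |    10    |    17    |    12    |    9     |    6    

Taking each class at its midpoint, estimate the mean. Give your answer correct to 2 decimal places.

28.93

Midpoints: 5, 15, 25, 35, 45, 55
Σfm = 7×5 + 10×15 + 17×25 + 12×35 + 9×45 + 6×55 = 1765
n = Σf = 61
Mean = 1765 / 61 = 28.9344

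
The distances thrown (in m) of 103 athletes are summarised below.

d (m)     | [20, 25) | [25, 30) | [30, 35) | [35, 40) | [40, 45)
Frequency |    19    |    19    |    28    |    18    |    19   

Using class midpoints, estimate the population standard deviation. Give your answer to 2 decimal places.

6.77

Midpoints: 22.5, 27.5, 32.5, 37.5, 42.5
n = 103, Σfm = 3342.5, mean = 32.4515
Σfm² = 113193.75
Σf(m − x̄)² = Σfm² − (Σfm)²/n = 113193.75 − 3342.5²/103 = 4724.7573
Population variance = 4724.7573 / 103 = 45.8714
Standard deviation = √45.8714 = 6.7728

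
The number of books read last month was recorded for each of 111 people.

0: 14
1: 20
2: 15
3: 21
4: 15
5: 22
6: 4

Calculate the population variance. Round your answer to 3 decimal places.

3.188

Values: 0, 1, 2, 3, 4, 5, 6
n = 111, Σfx = 307, mean = 2.7658
Σfx² = 1203
Σf(x − x̄)² = Σfx² − (Σfx)²/n = 1203 − 307²/111 = 353.9099
Population variance = 353.9099 / 111 = 3.1884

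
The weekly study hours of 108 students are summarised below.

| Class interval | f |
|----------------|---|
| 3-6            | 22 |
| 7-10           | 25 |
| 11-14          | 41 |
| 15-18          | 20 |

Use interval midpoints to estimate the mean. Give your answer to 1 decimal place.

Midpoints: 4.5, 8.5, 12.5, 16.5
Σfm = 22×4.5 + 25×8.5 + 41×12.5 + 20×16.5 = 1154
n = Σf = 108
Mean = 1154 / 108 = 10.6852

10.7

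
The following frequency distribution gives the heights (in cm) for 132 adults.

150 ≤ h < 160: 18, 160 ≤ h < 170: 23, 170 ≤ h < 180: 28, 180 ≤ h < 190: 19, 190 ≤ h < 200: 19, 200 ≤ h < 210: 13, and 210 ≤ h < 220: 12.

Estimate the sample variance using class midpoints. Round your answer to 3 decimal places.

339.134

Midpoints: 155, 165, 175, 185, 195, 205, 215
n = 132, Σfm = 23950, mean = 181.4394
Σfm² = 4389900
Σf(m − x̄)² = Σfm² − (Σfm)²/n = 4389900 − 23950²/132 = 44426.5152
Sample variance = 44426.5152 / 131 = 339.1337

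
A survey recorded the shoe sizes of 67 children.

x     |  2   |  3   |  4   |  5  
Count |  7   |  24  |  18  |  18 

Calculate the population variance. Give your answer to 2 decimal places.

0.96

Values: 2, 3, 4, 5
n = 67, Σfx = 248, mean = 3.7015
Σfx² = 982
Σf(x − x̄)² = Σfx² − (Σfx)²/n = 982 − 248²/67 = 64.0299
Population variance = 64.0299 / 67 = 0.9557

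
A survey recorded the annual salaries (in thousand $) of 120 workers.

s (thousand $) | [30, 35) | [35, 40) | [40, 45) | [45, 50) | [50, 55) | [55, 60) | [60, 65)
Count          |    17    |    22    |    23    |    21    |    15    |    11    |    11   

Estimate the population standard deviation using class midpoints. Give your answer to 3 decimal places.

9.161

Midpoints: 32.5, 37.5, 42.5, 47.5, 52.5, 57.5, 62.5
n = 120, Σfm = 5460, mean = 45.5000
Σfm² = 258500
Σf(m − x̄)² = Σfm² − (Σfm)²/n = 258500 − 5460²/120 = 10070.0000
Population variance = 10070.0000 / 120 = 83.9167
Standard deviation = √83.9167 = 9.1606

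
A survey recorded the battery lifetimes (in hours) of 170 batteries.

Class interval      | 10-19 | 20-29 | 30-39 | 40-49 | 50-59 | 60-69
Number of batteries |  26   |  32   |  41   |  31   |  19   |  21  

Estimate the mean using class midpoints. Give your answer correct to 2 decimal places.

Midpoints: 14.5, 24.5, 34.5, 44.5, 54.5, 64.5
Σfm = 26×14.5 + 32×24.5 + 41×34.5 + 31×44.5 + 19×54.5 + 21×64.5 = 6345
n = Σf = 170
Mean = 6345 / 170 = 37.3235

37.32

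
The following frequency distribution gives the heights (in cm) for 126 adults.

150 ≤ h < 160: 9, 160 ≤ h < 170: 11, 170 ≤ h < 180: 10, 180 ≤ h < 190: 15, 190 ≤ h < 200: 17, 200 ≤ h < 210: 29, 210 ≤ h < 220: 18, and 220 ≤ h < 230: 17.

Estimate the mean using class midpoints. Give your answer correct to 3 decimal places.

195.952

Midpoints: 155, 165, 175, 185, 195, 205, 215, 225
Σfm = 9×155 + 11×165 + 10×175 + 15×185 + 17×195 + 29×205 + 18×215 + 17×225 = 24690
n = Σf = 126
Mean = 24690 / 126 = 195.9524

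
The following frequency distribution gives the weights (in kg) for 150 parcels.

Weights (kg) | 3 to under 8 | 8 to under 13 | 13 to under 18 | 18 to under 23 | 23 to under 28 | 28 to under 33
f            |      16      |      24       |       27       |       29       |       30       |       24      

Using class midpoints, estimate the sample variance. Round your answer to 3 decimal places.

Midpoints: 5.5, 10.5, 15.5, 20.5, 25.5, 30.5
n = 150, Σfm = 2850, mean = 19.0000
Σfm² = 63637.5
Σf(m − x̄)² = Σfm² − (Σfm)²/n = 63637.5 − 2850²/150 = 9487.5000
Sample variance = 9487.5000 / 149 = 63.6745

63.674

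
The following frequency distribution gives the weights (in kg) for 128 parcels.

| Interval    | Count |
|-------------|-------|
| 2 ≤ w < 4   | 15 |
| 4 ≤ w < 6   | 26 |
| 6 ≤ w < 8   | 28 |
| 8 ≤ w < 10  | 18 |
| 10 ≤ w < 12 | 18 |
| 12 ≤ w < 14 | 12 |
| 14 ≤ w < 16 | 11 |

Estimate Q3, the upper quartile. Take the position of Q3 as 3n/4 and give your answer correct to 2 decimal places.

Cumulative frequencies: 15, 41, 69, 87, 105, 117, 128
n = 128; position = 3n/4 = 96.
This falls in the class 10 ≤ w < 12: L = 10, F = 87, f = 18, h = 2.
Upper quartile ≈ 10 + ((96 − 87) / 18) × 2 = 11.0000

11.00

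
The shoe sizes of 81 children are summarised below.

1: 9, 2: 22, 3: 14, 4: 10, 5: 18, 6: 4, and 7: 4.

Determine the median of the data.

3

Cumulative frequencies: 9, 31, 45, 55, 73, 77, 81
n = 81, so the median is the value in position (n+1)/2 = 41.
Position 41 falls at value 3.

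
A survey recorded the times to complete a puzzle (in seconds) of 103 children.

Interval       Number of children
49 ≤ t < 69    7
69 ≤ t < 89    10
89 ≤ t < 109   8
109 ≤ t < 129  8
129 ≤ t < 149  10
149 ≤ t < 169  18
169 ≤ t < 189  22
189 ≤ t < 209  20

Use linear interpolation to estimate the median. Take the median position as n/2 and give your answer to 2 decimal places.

Cumulative frequencies: 7, 17, 25, 33, 43, 61, 83, 103
n = 103; position = n/2 = 51.5.
This falls in the class 149 ≤ t < 169: L = 149, F = 43, f = 18, h = 20.
Median ≈ 149 + ((51.5 − 43) / 18) × 20 = 158.4444

158.44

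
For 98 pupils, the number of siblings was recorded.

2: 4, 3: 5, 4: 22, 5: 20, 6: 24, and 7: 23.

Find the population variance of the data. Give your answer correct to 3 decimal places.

1.909

Values: 2, 3, 4, 5, 6, 7
n = 98, Σfx = 516, mean = 5.2653
Σfx² = 2904
Σf(x − x̄)² = Σfx² − (Σfx)²/n = 2904 − 516²/98 = 187.1020
Population variance = 187.1020 / 98 = 1.9092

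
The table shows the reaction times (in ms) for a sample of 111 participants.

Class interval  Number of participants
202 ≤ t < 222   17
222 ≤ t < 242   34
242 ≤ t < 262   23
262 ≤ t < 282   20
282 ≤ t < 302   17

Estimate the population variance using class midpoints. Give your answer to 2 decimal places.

678.32

Midpoints: 212, 232, 252, 272, 292
n = 111, Σfm = 27692, mean = 249.4775
Σfm² = 6983824
Σf(m − x̄)² = Σfm² − (Σfm)²/n = 6983824 − 27692²/111 = 75293.6937
Population variance = 75293.6937 / 111 = 678.3216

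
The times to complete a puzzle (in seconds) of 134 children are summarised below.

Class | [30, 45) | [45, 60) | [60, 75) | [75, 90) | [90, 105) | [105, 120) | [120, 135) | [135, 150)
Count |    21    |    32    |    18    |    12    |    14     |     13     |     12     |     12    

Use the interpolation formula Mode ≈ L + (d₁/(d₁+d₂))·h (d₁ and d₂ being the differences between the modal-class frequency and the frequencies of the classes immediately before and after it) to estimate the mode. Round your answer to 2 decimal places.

51.60

Modal class: [45, 60) (highest frequency 32).
d₁ = 32 − 21 = 11, d₂ = 32 − 18 = 14
Mode ≈ 45 + (11/(11+14)) × 15 = 45 + 6.6000 = 51.6000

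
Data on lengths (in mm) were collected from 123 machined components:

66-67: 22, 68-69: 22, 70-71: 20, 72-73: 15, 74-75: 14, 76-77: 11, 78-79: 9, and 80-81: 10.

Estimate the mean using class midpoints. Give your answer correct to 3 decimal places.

Midpoints: 66.5, 68.5, 70.5, 72.5, 74.5, 76.5, 78.5, 80.5
Σfm = 22×66.5 + 22×68.5 + 20×70.5 + 15×72.5 + 14×74.5 + 11×76.5 + 9×78.5 + 10×80.5 = 8863.5
n = Σf = 123
Mean = 8863.5 / 123 = 72.0610

72.061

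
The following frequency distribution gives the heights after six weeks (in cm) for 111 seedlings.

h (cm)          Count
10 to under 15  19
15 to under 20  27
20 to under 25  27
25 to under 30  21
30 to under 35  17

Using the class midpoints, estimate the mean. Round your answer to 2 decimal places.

22.05

Midpoints: 12.5, 17.5, 22.5, 27.5, 32.5
Σfm = 19×12.5 + 27×17.5 + 27×22.5 + 21×27.5 + 17×32.5 = 2447.5
n = Σf = 111
Mean = 2447.5 / 111 = 22.0495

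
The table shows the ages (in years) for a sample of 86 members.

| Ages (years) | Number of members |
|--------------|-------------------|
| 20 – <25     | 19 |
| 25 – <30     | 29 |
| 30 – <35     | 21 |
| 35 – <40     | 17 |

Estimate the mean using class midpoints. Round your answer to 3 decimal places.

Midpoints: 22.5, 27.5, 32.5, 37.5
Σfm = 19×22.5 + 29×27.5 + 21×32.5 + 17×37.5 = 2545
n = Σf = 86
Mean = 2545 / 86 = 29.5930

29.593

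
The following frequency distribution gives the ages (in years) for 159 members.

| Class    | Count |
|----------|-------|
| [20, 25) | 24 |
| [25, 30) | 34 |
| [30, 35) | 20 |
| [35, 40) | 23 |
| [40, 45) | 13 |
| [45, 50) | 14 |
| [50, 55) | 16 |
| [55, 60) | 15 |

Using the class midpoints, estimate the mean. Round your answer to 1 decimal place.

37.2

Midpoints: 22.5, 27.5, 32.5, 37.5, 42.5, 47.5, 52.5, 57.5
Σfm = 24×22.5 + 34×27.5 + 20×32.5 + 23×37.5 + 13×42.5 + 14×47.5 + 16×52.5 + 15×57.5 = 5907.5
n = Σf = 159
Mean = 5907.5 / 159 = 37.1541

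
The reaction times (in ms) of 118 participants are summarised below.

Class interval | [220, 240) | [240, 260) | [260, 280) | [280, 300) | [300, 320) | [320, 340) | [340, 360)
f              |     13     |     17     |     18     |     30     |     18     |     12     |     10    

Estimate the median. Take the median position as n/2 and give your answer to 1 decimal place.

287.3

Cumulative frequencies: 13, 30, 48, 78, 96, 108, 118
n = 118; position = n/2 = 59.
This falls in the class [280, 300): L = 280, F = 48, f = 30, h = 20.
Median ≈ 280 + ((59 − 48) / 30) × 20 = 287.3333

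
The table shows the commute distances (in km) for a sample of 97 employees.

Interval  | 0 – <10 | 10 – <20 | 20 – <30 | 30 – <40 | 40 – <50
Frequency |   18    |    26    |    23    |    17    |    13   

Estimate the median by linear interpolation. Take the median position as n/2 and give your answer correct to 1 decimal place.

Cumulative frequencies: 18, 44, 67, 84, 97
n = 97; position = n/2 = 48.5.
This falls in the class 20 – <30: L = 20, F = 44, f = 23, h = 10.
Median ≈ 20 + ((48.5 − 44) / 23) × 10 = 21.9565

22.0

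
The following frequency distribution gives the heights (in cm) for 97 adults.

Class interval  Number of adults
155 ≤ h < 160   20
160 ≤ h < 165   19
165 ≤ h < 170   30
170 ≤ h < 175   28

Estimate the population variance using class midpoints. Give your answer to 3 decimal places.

Midpoints: 157.5, 162.5, 167.5, 172.5
n = 97, Σfm = 16092.5, mean = 165.9021
Σfm² = 2672706.25
Σf(m − x̄)² = Σfm² − (Σfm)²/n = 2672706.25 − 16092.5²/97 = 2927.3196
Population variance = 2927.3196 / 97 = 30.1786

30.179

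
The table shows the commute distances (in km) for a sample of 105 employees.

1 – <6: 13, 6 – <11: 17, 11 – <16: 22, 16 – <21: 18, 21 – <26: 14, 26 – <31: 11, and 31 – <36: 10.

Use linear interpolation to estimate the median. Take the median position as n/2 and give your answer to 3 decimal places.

Cumulative frequencies: 13, 30, 52, 70, 84, 95, 105
n = 105; position = n/2 = 52.5.
This falls in the class 16 – <21: L = 16, F = 52, f = 18, h = 5.
Median ≈ 16 + ((52.5 − 52) / 18) × 5 = 16.1389

16.139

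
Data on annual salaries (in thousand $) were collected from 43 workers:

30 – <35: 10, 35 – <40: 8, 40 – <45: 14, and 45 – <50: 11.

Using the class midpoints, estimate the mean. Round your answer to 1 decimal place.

Midpoints: 32.5, 37.5, 42.5, 47.5
Σfm = 10×32.5 + 8×37.5 + 14×42.5 + 11×47.5 = 1742.5
n = Σf = 43
Mean = 1742.5 / 43 = 40.5233

40.5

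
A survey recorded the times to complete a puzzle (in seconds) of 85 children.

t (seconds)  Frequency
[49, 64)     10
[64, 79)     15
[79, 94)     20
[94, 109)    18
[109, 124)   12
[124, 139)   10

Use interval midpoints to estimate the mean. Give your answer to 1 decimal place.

93.0

Midpoints: 56.5, 71.5, 86.5, 101.5, 116.5, 131.5
Σfm = 10×56.5 + 15×71.5 + 20×86.5 + 18×101.5 + 12×116.5 + 10×131.5 = 7907.5
n = Σf = 85
Mean = 7907.5 / 85 = 93.0294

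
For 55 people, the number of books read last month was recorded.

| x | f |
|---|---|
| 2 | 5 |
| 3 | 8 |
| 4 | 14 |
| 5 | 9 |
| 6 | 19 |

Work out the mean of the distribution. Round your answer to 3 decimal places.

Values: 2, 3, 4, 5, 6
Σfx = 5×2 + 8×3 + 14×4 + 9×5 + 19×6 = 249
n = Σf = 55
Mean = 249 / 55 = 4.5273

4.527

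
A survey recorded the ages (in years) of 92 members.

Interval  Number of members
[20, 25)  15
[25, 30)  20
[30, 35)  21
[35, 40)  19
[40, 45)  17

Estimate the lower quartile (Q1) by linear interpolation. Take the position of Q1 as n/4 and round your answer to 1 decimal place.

27.0

Cumulative frequencies: 15, 35, 56, 75, 92
n = 92; position = n/4 = 23.
This falls in the class [25, 30): L = 25, F = 15, f = 20, h = 5.
Lower quartile ≈ 25 + ((23 − 15) / 20) × 5 = 27.0000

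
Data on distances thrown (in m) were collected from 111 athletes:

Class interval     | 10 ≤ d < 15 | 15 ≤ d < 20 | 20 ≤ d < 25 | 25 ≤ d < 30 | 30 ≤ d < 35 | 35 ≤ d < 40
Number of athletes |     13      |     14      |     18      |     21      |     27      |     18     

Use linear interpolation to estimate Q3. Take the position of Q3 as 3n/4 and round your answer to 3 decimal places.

33.194

Cumulative frequencies: 13, 27, 45, 66, 93, 111
n = 111; position = 3n/4 = 83.25.
This falls in the class 30 ≤ d < 35: L = 30, F = 66, f = 27, h = 5.
Upper quartile ≈ 30 + ((83.25 − 66) / 27) × 5 = 33.1944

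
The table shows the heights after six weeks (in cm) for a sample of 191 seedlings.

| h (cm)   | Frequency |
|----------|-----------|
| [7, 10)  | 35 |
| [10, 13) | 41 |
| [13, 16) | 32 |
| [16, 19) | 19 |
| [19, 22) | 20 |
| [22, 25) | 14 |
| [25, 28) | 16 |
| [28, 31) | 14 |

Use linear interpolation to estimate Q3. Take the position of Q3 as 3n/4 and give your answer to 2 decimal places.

21.44

Cumulative frequencies: 35, 76, 108, 127, 147, 161, 177, 191
n = 191; position = 3n/4 = 143.25.
This falls in the class [19, 22): L = 19, F = 127, f = 20, h = 3.
Upper quartile ≈ 19 + ((143.25 − 127) / 20) × 3 = 21.4375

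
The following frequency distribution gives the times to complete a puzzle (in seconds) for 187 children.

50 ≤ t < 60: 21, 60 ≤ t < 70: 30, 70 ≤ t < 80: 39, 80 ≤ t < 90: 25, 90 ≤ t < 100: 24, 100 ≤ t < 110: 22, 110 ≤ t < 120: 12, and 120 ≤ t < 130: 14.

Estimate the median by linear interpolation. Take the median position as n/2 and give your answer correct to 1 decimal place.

81.4

Cumulative frequencies: 21, 51, 90, 115, 139, 161, 173, 187
n = 187; position = n/2 = 93.5.
This falls in the class 80 ≤ t < 90: L = 80, F = 90, f = 25, h = 10.
Median ≈ 80 + ((93.5 − 90) / 25) × 10 = 81.4000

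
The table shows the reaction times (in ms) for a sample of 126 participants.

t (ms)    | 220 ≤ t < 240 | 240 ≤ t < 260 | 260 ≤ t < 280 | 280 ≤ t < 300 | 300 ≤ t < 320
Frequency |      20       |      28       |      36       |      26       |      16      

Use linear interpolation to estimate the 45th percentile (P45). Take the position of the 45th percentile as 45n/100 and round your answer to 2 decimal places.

Cumulative frequencies: 20, 48, 84, 110, 126
n = 126; position = 45n/100 = 56.7.
This falls in the class 260 ≤ t < 280: L = 260, F = 48, f = 36, h = 20.
45th percentile ≈ 260 + ((56.7 − 48) / 36) × 20 = 264.8333

264.83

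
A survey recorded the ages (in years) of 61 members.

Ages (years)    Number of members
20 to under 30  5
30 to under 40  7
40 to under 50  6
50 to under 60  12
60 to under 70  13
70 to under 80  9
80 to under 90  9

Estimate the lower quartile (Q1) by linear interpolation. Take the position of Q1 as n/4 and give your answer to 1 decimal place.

Cumulative frequencies: 5, 12, 18, 30, 43, 52, 61
n = 61; position = n/4 = 15.25.
This falls in the class 40 to under 50: L = 40, F = 12, f = 6, h = 10.
Lower quartile ≈ 40 + ((15.25 − 12) / 6) × 10 = 45.4167

45.4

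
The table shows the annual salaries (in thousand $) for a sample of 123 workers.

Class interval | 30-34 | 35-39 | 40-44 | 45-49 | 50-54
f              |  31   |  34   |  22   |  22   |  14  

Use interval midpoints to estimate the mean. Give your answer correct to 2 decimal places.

Midpoints: 32, 37, 42, 47, 52
Σfm = 31×32 + 34×37 + 22×42 + 22×47 + 14×52 = 4936
n = Σf = 123
Mean = 4936 / 123 = 40.1301

40.13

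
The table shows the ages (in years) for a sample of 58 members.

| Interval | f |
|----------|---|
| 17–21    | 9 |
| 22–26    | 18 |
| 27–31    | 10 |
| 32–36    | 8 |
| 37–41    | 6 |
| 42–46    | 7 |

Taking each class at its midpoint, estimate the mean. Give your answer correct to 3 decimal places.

Midpoints: 19, 24, 29, 34, 39, 44
Σfm = 9×19 + 18×24 + 10×29 + 8×34 + 6×39 + 7×44 = 1707
n = Σf = 58
Mean = 1707 / 58 = 29.4310

29.431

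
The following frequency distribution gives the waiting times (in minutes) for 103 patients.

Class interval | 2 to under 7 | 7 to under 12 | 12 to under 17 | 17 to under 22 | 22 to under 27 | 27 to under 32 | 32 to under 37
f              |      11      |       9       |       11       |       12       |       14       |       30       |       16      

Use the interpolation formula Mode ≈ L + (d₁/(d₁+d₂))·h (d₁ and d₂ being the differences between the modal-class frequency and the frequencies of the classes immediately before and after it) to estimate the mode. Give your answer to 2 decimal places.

29.67

Modal class: 27 to under 32 (highest frequency 30).
d₁ = 30 − 14 = 16, d₂ = 30 − 16 = 14
Mode ≈ 27 + (16/(16+14)) × 5 = 27 + 2.6667 = 29.6667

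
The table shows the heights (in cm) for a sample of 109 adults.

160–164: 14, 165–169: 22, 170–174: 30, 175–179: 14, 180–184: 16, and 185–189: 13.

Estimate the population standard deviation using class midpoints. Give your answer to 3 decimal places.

Midpoints: 162, 167, 172, 177, 182, 187
n = 109, Σfm = 18923, mean = 173.6055
Σfm² = 3291681
Σf(m − x̄)² = Σfm² − (Σfm)²/n = 3291681 − 18923²/109 = 6544.0367
Population variance = 6544.0367 / 109 = 60.0370
Standard deviation = √60.0370 = 7.7484

7.748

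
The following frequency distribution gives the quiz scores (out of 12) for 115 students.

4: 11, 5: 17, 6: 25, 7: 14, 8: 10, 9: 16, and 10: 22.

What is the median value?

Cumulative frequencies: 11, 28, 53, 67, 77, 93, 115
n = 115, so the median is the value in position (n+1)/2 = 58.
Position 58 falls at value 7.

7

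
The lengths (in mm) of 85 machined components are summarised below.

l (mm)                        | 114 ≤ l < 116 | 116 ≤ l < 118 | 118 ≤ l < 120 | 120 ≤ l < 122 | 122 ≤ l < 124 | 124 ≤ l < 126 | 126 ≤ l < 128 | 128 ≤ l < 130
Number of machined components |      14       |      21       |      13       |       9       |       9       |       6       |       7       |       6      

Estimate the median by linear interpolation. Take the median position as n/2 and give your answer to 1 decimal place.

119.2

Cumulative frequencies: 14, 35, 48, 57, 66, 72, 79, 85
n = 85; position = n/2 = 42.5.
This falls in the class 118 ≤ l < 120: L = 118, F = 35, f = 13, h = 2.
Median ≈ 118 + ((42.5 − 35) / 13) × 2 = 119.1538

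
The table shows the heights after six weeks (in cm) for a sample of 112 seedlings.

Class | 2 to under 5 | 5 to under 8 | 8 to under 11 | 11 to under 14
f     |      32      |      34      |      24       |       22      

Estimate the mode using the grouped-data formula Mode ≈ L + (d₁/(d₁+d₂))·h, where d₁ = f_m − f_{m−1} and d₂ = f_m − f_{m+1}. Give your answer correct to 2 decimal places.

Modal class: 5 to under 8 (highest frequency 34).
d₁ = 34 − 32 = 2, d₂ = 34 − 24 = 10
Mode ≈ 5 + (2/(2+10)) × 3 = 5 + 0.5000 = 5.5000

5.50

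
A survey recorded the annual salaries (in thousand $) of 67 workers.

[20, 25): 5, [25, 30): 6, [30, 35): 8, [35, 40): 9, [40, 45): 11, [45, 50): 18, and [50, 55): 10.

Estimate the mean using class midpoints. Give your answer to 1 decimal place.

40.6

Midpoints: 22.5, 27.5, 32.5, 37.5, 42.5, 47.5, 52.5
Σfm = 5×22.5 + 6×27.5 + 8×32.5 + 9×37.5 + 11×42.5 + 18×47.5 + 10×52.5 = 2722.5
n = Σf = 67
Mean = 2722.5 / 67 = 40.6343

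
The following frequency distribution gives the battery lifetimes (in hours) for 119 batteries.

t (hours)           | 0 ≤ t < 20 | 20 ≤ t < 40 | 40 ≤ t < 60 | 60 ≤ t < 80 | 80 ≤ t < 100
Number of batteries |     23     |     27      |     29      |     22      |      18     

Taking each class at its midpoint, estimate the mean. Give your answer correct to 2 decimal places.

Midpoints: 10, 30, 50, 70, 90
Σfm = 23×10 + 27×30 + 29×50 + 22×70 + 18×90 = 5650
n = Σf = 119
Mean = 5650 / 119 = 47.4790

47.48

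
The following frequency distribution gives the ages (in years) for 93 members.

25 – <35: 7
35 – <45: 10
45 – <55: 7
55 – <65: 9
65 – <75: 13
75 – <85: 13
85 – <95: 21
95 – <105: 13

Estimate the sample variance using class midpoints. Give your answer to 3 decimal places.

Midpoints: 30, 40, 50, 60, 70, 80, 90, 100
n = 93, Σfm = 6640, mean = 71.3978
Σfm² = 519200
Σf(m − x̄)² = Σfm² − (Σfm)²/n = 519200 − 6640²/93 = 45118.2796
Sample variance = 45118.2796 / 92 = 490.4161

490.416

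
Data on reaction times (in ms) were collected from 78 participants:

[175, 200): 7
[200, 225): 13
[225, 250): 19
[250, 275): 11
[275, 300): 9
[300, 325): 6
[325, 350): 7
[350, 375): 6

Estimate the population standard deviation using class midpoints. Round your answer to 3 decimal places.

Midpoints: 187.5, 212.5, 237.5, 262.5, 287.5, 312.5, 337.5, 362.5
n = 78, Σfm = 20475, mean = 262.5000
Σfm² = 5578437.5
Σf(m − x̄)² = Σfm² − (Σfm)²/n = 5578437.5 − 20475²/78 = 203750.0000
Population variance = 203750.0000 / 78 = 2612.1795
Standard deviation = √2612.1795 = 51.1095

51.109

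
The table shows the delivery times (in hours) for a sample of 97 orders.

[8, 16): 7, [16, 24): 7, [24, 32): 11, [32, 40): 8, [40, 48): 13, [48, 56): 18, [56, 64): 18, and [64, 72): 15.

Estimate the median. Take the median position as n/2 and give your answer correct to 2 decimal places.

49.11

Cumulative frequencies: 7, 14, 25, 33, 46, 64, 82, 97
n = 97; position = n/2 = 48.5.
This falls in the class [48, 56): L = 48, F = 46, f = 18, h = 8.
Median ≈ 48 + ((48.5 − 46) / 18) × 8 = 49.1111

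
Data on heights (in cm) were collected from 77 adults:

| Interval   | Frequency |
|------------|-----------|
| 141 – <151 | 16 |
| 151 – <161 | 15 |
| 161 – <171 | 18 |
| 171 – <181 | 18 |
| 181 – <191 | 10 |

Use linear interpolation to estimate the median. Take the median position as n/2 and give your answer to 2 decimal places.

Cumulative frequencies: 16, 31, 49, 67, 77
n = 77; position = n/2 = 38.5.
This falls in the class 161 – <171: L = 161, F = 31, f = 18, h = 10.
Median ≈ 161 + ((38.5 − 31) / 18) × 10 = 165.1667

165.17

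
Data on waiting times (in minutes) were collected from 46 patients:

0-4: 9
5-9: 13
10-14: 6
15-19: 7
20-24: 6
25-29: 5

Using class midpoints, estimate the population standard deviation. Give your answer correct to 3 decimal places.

8.236

Midpoints: 2, 7, 12, 17, 22, 27
n = 46, Σfm = 567, mean = 12.3261
Σfm² = 10109
Σf(m − x̄)² = Σfm² − (Σfm)²/n = 10109 − 567²/46 = 3120.1087
Population variance = 3120.1087 / 46 = 67.8284
Standard deviation = √67.8284 = 8.2358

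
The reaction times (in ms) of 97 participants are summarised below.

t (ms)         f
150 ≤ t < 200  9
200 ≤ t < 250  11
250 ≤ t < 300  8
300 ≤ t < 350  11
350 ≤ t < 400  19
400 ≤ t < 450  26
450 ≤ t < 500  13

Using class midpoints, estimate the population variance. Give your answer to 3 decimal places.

Midpoints: 175, 225, 275, 325, 375, 425, 475
n = 97, Σfm = 34175, mean = 352.3196
Σfm² = 12900625
Σf(m − x̄)² = Σfm² − (Σfm)²/n = 12900625 − 34175²/97 = 860103.0928
Population variance = 860103.0928 / 97 = 8867.0422

8867.042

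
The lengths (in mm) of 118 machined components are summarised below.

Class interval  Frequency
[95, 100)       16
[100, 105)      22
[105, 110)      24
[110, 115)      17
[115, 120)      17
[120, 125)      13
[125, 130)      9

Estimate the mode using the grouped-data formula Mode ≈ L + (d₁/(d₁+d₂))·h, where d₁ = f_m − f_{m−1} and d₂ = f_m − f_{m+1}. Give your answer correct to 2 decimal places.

106.11

Modal class: [105, 110) (highest frequency 24).
d₁ = 24 − 22 = 2, d₂ = 24 − 17 = 7
Mode ≈ 105 + (2/(2+7)) × 5 = 105 + 1.1111 = 106.1111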